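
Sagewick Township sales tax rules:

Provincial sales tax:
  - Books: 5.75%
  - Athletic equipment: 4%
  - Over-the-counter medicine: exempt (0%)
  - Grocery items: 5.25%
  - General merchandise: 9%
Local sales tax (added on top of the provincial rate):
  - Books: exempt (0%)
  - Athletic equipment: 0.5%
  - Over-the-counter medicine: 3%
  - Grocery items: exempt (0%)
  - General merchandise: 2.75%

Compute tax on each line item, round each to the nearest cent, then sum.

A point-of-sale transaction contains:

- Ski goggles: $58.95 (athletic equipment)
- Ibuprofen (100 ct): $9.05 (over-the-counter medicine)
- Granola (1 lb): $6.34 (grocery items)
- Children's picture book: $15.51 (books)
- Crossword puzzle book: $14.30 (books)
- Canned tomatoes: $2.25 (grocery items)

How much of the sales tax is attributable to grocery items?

Granola (1 lb) $6.34: grocery items → 5.25% + 0% local = 5.25% → $0.33
Canned tomatoes $2.25: grocery items → 5.25% + 0% local = 5.25% → $0.12
Tax on grocery items = $0.33 + $0.12 = $0.45

$0.45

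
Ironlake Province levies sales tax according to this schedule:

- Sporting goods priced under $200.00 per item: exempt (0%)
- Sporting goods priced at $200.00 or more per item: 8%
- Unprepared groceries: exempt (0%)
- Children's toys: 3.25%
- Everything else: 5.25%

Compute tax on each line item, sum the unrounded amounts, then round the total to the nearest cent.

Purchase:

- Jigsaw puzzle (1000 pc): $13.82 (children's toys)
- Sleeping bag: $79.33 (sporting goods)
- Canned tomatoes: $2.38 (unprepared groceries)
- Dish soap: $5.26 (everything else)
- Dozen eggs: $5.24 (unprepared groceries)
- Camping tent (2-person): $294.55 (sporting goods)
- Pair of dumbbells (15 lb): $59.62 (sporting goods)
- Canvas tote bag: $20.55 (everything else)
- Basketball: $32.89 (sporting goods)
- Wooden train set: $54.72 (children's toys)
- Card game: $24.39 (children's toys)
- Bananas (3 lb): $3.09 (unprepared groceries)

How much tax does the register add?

$27.94

Jigsaw puzzle (1000 pc) $13.82: children's toys → 3.25% → $0.44915
Sleeping bag $79.33: sporting goods, under $200.00 → 0% → $0.00
Canned tomatoes $2.38: unprepared groceries → 0% → $0.00
Dish soap $5.26: everything else → 5.25% → $0.27615
Dozen eggs $5.24: unprepared groceries → 0% → $0.00
Camping tent (2-person) $294.55: sporting goods, $200.00 or more → 8% → $23.564
Pair of dumbbells (15 lb) $59.62: sporting goods, under $200.00 → 0% → $0.00
Canvas tote bag $20.55: everything else → 5.25% → $1.078875
Basketball $32.89: sporting goods, under $200.00 → 0% → $0.00
Wooden train set $54.72: children's toys → 3.25% → $1.7784
Card game $24.39: children's toys → 3.25% → $0.792675
Bananas (3 lb) $3.09: unprepared groceries → 0% → $0.00
Unrounded tax sum = $27.93925 → $27.94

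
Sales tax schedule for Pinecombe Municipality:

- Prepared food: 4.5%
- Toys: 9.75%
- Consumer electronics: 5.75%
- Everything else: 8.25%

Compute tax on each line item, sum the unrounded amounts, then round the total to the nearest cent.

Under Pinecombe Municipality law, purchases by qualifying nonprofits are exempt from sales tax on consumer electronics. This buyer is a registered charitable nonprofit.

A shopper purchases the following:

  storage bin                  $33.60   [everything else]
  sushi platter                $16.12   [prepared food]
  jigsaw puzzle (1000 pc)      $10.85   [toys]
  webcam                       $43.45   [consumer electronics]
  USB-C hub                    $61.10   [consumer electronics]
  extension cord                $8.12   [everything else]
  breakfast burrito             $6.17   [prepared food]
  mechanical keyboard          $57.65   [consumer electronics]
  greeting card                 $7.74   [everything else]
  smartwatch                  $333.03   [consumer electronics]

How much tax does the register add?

$6.14

Storage bin $33.60: everything else → 8.25% → $2.772
Sushi platter $16.12: prepared food → 4.5% → $0.7254
Jigsaw puzzle (1000 pc) $10.85: toys → 9.75% → $1.057875
Webcam $43.45: consumer electronics, buyer-exempt → 0% → $0.00
USB-C hub $61.10: consumer electronics, buyer-exempt → 0% → $0.00
Extension cord $8.12: everything else → 8.25% → $0.6699
Breakfast burrito $6.17: prepared food → 4.5% → $0.27765
Mechanical keyboard $57.65: consumer electronics, buyer-exempt → 0% → $0.00
Greeting card $7.74: everything else → 8.25% → $0.63855
Smartwatch $333.03: consumer electronics, buyer-exempt → 0% → $0.00
Unrounded tax sum = $6.141375 → $6.14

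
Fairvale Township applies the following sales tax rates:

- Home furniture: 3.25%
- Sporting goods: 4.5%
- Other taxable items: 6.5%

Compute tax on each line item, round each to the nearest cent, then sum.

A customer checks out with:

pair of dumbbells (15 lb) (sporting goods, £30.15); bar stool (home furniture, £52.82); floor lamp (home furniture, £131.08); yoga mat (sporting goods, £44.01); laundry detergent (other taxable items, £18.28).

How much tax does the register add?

£10.51

Pair of dumbbells (15 lb) £30.15: sporting goods → 4.5% → £1.36
Bar stool £52.82: home furniture → 3.25% → £1.72
Floor lamp £131.08: home furniture → 3.25% → £4.26
Yoga mat £44.01: sporting goods → 4.5% → £1.98
Laundry detergent £18.28: other taxable items → 6.5% → £1.19
Total tax = £1.36 + £1.72 + £4.26 + £1.98 + £1.19 = £10.51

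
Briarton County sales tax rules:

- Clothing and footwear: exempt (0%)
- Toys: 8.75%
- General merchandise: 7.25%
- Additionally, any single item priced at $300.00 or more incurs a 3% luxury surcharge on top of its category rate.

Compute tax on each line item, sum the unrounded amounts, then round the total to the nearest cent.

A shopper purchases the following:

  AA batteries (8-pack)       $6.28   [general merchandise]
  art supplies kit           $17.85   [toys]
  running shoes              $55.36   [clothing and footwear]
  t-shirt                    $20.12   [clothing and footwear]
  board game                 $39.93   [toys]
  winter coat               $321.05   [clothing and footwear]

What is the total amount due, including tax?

$475.73

AA batteries (8-pack) $6.28: general merchandise → 7.25% → $0.4553
Art supplies kit $17.85: toys → 8.75% → $1.561875
Running shoes $55.36: clothing and footwear → 0% → $0.00
T-shirt $20.12: clothing and footwear → 0% → $0.00
Board game $39.93: toys → 8.75% → $3.493875
Winter coat $321.05: clothing and footwear → 0% + 3% surcharge = 3% → $9.6315
Subtotal = $460.59; unrounded tax = $15.14255 → $15.14; total due = $475.73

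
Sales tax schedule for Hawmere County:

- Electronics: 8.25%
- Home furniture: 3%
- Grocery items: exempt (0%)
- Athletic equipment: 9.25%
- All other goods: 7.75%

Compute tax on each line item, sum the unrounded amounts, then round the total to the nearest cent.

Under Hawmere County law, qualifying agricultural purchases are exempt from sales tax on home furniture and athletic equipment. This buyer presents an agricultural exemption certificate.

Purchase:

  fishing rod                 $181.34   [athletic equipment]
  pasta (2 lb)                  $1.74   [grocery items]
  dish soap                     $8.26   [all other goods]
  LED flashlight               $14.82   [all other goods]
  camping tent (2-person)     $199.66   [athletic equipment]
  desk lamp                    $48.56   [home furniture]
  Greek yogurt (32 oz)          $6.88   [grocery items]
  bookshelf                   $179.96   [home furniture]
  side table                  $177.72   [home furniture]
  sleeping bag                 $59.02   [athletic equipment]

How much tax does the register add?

$1.79

Fishing rod $181.34: athletic equipment, buyer-exempt → 0% → $0.00
Pasta (2 lb) $1.74: grocery items → 0% → $0.00
Dish soap $8.26: all other goods → 7.75% → $0.64015
LED flashlight $14.82: all other goods → 7.75% → $1.14855
Camping tent (2-person) $199.66: athletic equipment, buyer-exempt → 0% → $0.00
Desk lamp $48.56: home furniture, buyer-exempt → 0% → $0.00
Greek yogurt (32 oz) $6.88: grocery items → 0% → $0.00
Bookshelf $179.96: home furniture, buyer-exempt → 0% → $0.00
Side table $177.72: home furniture, buyer-exempt → 0% → $0.00
Sleeping bag $59.02: athletic equipment, buyer-exempt → 0% → $0.00
Unrounded tax sum = $1.7887 → $1.79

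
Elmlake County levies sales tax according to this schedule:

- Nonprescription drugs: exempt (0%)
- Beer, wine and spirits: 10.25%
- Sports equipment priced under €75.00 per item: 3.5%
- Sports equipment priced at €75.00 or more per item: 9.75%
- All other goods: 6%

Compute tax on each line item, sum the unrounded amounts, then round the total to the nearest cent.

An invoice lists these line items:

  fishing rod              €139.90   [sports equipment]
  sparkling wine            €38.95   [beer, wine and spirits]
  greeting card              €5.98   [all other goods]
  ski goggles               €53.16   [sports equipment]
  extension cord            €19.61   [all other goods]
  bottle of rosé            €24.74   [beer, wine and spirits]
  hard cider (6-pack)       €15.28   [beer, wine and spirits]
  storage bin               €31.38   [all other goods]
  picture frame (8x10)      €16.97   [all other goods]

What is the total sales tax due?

Fishing rod €139.90: sports equipment, €75.00 or more → 9.75% → €13.64025
Sparkling wine €38.95: beer, wine and spirits → 10.25% → €3.992375
Greeting card €5.98: all other goods → 6% → €0.3588
Ski goggles €53.16: sports equipment, under €75.00 → 3.5% → €1.8606
Extension cord €19.61: all other goods → 6% → €1.1766
Bottle of rosé €24.74: beer, wine and spirits → 10.25% → €2.53585
Hard cider (6-pack) €15.28: beer, wine and spirits → 10.25% → €1.5662
Storage bin €31.38: all other goods → 6% → €1.8828
Picture frame (8x10) €16.97: all other goods → 6% → €1.0182
Unrounded tax sum = €28.031675 → €28.03

€28.03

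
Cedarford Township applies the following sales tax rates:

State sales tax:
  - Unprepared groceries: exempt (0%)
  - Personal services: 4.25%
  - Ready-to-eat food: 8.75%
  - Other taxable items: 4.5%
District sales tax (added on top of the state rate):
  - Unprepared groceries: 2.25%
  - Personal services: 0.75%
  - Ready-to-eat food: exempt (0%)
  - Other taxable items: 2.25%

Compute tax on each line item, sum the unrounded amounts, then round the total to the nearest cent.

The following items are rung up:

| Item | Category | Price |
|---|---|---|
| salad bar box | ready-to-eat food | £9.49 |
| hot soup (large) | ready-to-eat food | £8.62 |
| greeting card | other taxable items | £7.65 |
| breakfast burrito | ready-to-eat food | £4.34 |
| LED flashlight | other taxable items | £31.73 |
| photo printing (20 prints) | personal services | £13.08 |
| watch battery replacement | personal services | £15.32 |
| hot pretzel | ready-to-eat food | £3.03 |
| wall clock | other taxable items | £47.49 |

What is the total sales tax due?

£9.51

Salad bar box £9.49: ready-to-eat food → 8.75% + 0% district = 8.75% → £0.830375
Hot soup (large) £8.62: ready-to-eat food → 8.75% + 0% district = 8.75% → £0.75425
Greeting card £7.65: other taxable items → 4.5% + 2.25% district = 6.75% → £0.516375
Breakfast burrito £4.34: ready-to-eat food → 8.75% + 0% district = 8.75% → £0.37975
LED flashlight £31.73: other taxable items → 4.5% + 2.25% district = 6.75% → £2.141775
Photo printing (20 prints) £13.08: personal services → 4.25% + 0.75% district = 5% → £0.654
Watch battery replacement £15.32: personal services → 4.25% + 0.75% district = 5% → £0.766
Hot pretzel £3.03: ready-to-eat food → 8.75% + 0% district = 8.75% → £0.265125
Wall clock £47.49: other taxable items → 4.5% + 2.25% district = 6.75% → £3.205575
Unrounded tax sum = £9.513225 → £9.51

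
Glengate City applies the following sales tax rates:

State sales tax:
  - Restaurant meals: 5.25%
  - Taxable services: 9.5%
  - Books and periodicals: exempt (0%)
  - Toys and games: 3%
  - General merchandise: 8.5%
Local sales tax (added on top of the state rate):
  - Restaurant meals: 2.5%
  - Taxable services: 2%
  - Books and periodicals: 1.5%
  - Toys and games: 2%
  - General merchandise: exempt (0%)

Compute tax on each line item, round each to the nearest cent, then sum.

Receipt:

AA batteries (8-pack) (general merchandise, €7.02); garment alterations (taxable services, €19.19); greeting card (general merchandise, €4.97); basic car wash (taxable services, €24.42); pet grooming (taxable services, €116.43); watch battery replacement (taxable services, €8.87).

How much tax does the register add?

AA batteries (8-pack) €7.02: general merchandise → 8.5% + 0% local = 8.5% → €0.60
Garment alterations €19.19: taxable services → 9.5% + 2% local = 11.5% → €2.21
Greeting card €4.97: general merchandise → 8.5% + 0% local = 8.5% → €0.42
Basic car wash €24.42: taxable services → 9.5% + 2% local = 11.5% → €2.81
Pet grooming €116.43: taxable services → 9.5% + 2% local = 11.5% → €13.39
Watch battery replacement €8.87: taxable services → 9.5% + 2% local = 11.5% → €1.02
Total tax = €0.60 + €2.21 + €0.42 + €2.81 + €13.39 + €1.02 = €20.45

€20.45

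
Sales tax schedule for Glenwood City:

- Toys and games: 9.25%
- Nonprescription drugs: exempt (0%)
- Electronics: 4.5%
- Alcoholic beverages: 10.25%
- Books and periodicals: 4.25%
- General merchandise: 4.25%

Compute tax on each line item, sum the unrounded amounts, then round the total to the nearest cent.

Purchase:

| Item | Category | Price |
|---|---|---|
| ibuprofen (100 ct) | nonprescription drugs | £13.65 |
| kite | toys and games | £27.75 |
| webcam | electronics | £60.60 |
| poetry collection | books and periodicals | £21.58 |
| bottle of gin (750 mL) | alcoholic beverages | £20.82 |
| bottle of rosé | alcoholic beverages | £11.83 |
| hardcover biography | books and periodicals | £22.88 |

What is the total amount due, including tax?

£189.64

Ibuprofen (100 ct) £13.65: nonprescription drugs → 0% → £0.00
Kite £27.75: toys and games → 9.25% → £2.566875
Webcam £60.60: electronics → 4.5% → £2.727
Poetry collection £21.58: books and periodicals → 4.25% → £0.91715
Bottle of gin (750 mL) £20.82: alcoholic beverages → 10.25% → £2.13405
Bottle of rosé £11.83: alcoholic beverages → 10.25% → £1.212575
Hardcover biography £22.88: books and periodicals → 4.25% → £0.9724
Subtotal = £179.11; unrounded tax = £10.53005 → £10.53; total due = £189.64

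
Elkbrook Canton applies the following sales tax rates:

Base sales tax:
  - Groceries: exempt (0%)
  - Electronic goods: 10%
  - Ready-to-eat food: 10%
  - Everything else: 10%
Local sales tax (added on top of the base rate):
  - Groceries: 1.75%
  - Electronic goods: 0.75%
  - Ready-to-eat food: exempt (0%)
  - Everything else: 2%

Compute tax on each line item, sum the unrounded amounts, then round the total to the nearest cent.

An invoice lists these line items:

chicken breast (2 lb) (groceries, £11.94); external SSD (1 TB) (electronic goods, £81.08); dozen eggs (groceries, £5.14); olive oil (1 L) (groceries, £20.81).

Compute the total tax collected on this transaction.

Chicken breast (2 lb) £11.94: groceries → 0% + 1.75% local = 1.75% → £0.20895
External SSD (1 TB) £81.08: electronic goods → 10% + 0.75% local = 10.75% → £8.7161
Dozen eggs £5.14: groceries → 0% + 1.75% local = 1.75% → £0.08995
Olive oil (1 L) £20.81: groceries → 0% + 1.75% local = 1.75% → £0.364175
Unrounded tax sum = £9.379175 → £9.38

£9.38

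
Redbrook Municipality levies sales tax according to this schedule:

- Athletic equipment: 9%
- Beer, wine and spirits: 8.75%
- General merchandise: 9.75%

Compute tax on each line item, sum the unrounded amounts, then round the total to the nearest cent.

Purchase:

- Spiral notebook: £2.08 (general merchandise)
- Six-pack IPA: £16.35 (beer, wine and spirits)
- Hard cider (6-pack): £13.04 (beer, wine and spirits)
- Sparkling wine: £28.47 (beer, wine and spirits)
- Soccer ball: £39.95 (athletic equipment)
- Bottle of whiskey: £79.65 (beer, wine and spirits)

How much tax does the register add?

Spiral notebook £2.08: general merchandise → 9.75% → £0.2028
Six-pack IPA £16.35: beer, wine and spirits → 8.75% → £1.430625
Hard cider (6-pack) £13.04: beer, wine and spirits → 8.75% → £1.141
Sparkling wine £28.47: beer, wine and spirits → 8.75% → £2.491125
Soccer ball £39.95: athletic equipment → 9% → £3.5955
Bottle of whiskey £79.65: beer, wine and spirits → 8.75% → £6.969375
Unrounded tax sum = £15.830425 → £15.83

£15.83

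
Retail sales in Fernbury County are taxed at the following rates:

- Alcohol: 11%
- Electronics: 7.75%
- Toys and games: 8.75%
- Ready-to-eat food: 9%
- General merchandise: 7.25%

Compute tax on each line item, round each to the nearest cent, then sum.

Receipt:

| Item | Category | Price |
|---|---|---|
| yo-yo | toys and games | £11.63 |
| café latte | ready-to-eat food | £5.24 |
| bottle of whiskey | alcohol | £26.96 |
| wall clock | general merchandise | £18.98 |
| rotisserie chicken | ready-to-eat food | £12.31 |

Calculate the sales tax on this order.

Yo-yo £11.63: toys and games → 8.75% → £1.02
Café latte £5.24: ready-to-eat food → 9% → £0.47
Bottle of whiskey £26.96: alcohol → 11% → £2.97
Wall clock £18.98: general merchandise → 7.25% → £1.38
Rotisserie chicken £12.31: ready-to-eat food → 9% → £1.11
Total tax = £1.02 + £0.47 + £2.97 + £1.38 + £1.11 = £6.95

£6.95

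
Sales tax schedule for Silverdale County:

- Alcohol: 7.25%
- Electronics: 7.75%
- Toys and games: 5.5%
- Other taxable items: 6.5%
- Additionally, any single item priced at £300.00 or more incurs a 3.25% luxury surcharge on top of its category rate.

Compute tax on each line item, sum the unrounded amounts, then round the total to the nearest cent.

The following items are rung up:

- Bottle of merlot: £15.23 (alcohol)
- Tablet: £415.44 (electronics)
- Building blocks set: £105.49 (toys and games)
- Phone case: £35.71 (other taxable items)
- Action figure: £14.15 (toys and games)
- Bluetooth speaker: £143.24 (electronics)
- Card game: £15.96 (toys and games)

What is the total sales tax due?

£67.68

Bottle of merlot £15.23: alcohol → 7.25% → £1.104175
Tablet £415.44: electronics → 7.75% + 3.25% surcharge = 11% → £45.6984
Building blocks set £105.49: toys and games → 5.5% → £5.80195
Phone case £35.71: other taxable items → 6.5% → £2.32115
Action figure £14.15: toys and games → 5.5% → £0.77825
Bluetooth speaker £143.24: electronics → 7.75% → £11.1011
Card game £15.96: toys and games → 5.5% → £0.8778
Unrounded tax sum = £67.682825 → £67.68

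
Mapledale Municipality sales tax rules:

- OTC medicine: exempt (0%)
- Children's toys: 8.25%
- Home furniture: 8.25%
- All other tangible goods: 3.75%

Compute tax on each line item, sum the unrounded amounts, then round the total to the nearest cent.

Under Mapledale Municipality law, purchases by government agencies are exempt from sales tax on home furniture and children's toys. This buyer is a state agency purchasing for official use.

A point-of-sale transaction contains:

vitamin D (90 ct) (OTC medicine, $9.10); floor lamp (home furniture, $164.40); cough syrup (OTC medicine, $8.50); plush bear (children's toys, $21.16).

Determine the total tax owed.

Vitamin D (90 ct) $9.10: OTC medicine → 0% → $0.00
Floor lamp $164.40: home furniture, buyer-exempt → 0% → $0.00
Cough syrup $8.50: OTC medicine → 0% → $0.00
Plush bear $21.16: children's toys, buyer-exempt → 0% → $0.00
Unrounded tax sum = $0.00 → $0.00

$0.00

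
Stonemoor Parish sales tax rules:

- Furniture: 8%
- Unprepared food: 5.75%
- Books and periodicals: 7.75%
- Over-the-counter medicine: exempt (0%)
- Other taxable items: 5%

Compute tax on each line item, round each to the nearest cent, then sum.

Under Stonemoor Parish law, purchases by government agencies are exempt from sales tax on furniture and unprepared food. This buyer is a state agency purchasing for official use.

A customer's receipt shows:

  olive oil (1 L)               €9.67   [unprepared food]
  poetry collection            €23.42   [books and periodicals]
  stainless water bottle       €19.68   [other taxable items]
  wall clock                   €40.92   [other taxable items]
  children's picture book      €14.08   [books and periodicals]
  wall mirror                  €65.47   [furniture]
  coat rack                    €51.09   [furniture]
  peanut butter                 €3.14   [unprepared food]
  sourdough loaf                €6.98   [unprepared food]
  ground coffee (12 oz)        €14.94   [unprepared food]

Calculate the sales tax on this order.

Olive oil (1 L) €9.67: unprepared food, buyer-exempt → 0% → €0.00
Poetry collection €23.42: books and periodicals → 7.75% → €1.82
Stainless water bottle €19.68: other taxable items → 5% → €0.98
Wall clock €40.92: other taxable items → 5% → €2.05
Children's picture book €14.08: books and periodicals → 7.75% → €1.09
Wall mirror €65.47: furniture, buyer-exempt → 0% → €0.00
Coat rack €51.09: furniture, buyer-exempt → 0% → €0.00
Peanut butter €3.14: unprepared food, buyer-exempt → 0% → €0.00
Sourdough loaf €6.98: unprepared food, buyer-exempt → 0% → €0.00
Ground coffee (12 oz) €14.94: unprepared food, buyer-exempt → 0% → €0.00
Total tax = €1.82 + €0.98 + €2.05 + €1.09 = €5.94

€5.94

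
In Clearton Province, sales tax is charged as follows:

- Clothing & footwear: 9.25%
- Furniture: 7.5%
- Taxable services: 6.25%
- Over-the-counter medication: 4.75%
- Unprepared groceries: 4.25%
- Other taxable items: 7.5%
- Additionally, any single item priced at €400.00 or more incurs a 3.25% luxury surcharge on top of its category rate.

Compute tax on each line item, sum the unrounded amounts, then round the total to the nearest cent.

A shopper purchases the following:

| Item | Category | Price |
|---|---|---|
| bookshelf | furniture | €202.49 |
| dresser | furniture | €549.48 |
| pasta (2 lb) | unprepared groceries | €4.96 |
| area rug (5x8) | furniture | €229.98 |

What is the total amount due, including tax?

Bookshelf €202.49: furniture → 7.5% → €15.18675
Dresser €549.48: furniture → 7.5% + 3.25% surcharge = 10.75% → €59.0691
Pasta (2 lb) €4.96: unprepared groceries → 4.25% → €0.2108
Area rug (5x8) €229.98: furniture → 7.5% → €17.2485
Subtotal = €986.91; unrounded tax = €91.71515 → €91.72; total due = €1078.63

€1078.63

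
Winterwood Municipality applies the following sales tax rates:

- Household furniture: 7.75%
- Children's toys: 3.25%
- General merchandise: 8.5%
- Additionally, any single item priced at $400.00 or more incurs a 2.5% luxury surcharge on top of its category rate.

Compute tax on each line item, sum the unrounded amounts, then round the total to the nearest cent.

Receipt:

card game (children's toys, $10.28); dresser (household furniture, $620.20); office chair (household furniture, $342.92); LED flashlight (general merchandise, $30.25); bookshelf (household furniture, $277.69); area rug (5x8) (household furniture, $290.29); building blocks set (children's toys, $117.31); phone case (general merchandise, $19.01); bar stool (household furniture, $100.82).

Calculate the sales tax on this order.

Card game $10.28: children's toys → 3.25% → $0.3341
Dresser $620.20: household furniture → 7.75% + 2.5% surcharge = 10.25% → $63.5705
Office chair $342.92: household furniture → 7.75% → $26.5763
LED flashlight $30.25: general merchandise → 8.5% → $2.57125
Bookshelf $277.69: household furniture → 7.75% → $21.520975
Area rug (5x8) $290.29: household furniture → 7.75% → $22.497475
Building blocks set $117.31: children's toys → 3.25% → $3.812575
Phone case $19.01: general merchandise → 8.5% → $1.61585
Bar stool $100.82: household furniture → 7.75% → $7.81355
Unrounded tax sum = $150.312575 → $150.31

$150.31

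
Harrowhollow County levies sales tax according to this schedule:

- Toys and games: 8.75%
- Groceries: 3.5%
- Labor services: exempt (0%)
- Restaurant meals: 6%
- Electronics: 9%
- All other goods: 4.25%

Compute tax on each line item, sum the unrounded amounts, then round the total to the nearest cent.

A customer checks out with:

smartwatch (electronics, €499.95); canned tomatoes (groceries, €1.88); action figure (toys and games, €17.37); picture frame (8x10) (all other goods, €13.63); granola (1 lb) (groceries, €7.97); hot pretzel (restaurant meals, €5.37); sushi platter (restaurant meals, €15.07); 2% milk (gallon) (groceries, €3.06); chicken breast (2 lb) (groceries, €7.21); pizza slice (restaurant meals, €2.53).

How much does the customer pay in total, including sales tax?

Smartwatch €499.95: electronics → 9% → €44.9955
Canned tomatoes €1.88: groceries → 3.5% → €0.0658
Action figure €17.37: toys and games → 8.75% → €1.519875
Picture frame (8x10) €13.63: all other goods → 4.25% → €0.579275
Granola (1 lb) €7.97: groceries → 3.5% → €0.27895
Hot pretzel €5.37: restaurant meals → 6% → €0.3222
Sushi platter €15.07: restaurant meals → 6% → €0.9042
2% milk (gallon) €3.06: groceries → 3.5% → €0.1071
Chicken breast (2 lb) €7.21: groceries → 3.5% → €0.25235
Pizza slice €2.53: restaurant meals → 6% → €0.1518
Subtotal = €574.04; unrounded tax = €49.17705 → €49.18; total due = €623.22

€623.22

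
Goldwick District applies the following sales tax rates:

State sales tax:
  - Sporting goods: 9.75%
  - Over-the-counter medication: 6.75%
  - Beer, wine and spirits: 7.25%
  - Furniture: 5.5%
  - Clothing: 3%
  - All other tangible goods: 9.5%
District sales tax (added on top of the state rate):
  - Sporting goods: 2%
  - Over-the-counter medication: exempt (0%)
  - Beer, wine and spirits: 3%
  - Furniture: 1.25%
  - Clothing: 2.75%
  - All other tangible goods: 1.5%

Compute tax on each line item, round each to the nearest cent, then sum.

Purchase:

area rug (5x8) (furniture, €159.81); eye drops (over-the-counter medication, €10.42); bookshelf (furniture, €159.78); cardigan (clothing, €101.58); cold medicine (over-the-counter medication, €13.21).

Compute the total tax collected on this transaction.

Area rug (5x8) €159.81: furniture → 5.5% + 1.25% district = 6.75% → €10.79
Eye drops €10.42: over-the-counter medication → 6.75% + 0% district = 6.75% → €0.70
Bookshelf €159.78: furniture → 5.5% + 1.25% district = 6.75% → €10.79
Cardigan €101.58: clothing → 3% + 2.75% district = 5.75% → €5.84
Cold medicine €13.21: over-the-counter medication → 6.75% + 0% district = 6.75% → €0.89
Total tax = €10.79 + €0.70 + €10.79 + €5.84 + €0.89 = €29.01

€29.01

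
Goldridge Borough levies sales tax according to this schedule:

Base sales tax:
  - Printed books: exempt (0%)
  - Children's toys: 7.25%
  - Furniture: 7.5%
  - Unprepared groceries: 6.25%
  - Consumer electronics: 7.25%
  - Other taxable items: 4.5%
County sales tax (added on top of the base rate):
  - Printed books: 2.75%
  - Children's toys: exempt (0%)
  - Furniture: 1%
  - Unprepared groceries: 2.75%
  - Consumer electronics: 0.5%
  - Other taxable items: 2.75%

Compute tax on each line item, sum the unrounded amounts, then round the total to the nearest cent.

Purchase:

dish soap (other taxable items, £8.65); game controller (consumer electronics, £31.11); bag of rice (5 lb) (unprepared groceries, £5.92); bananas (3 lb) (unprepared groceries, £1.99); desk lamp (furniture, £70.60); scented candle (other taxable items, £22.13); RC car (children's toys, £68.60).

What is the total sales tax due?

£16.33

Dish soap £8.65: other taxable items → 4.5% + 2.75% county = 7.25% → £0.627125
Game controller £31.11: consumer electronics → 7.25% + 0.5% county = 7.75% → £2.411025
Bag of rice (5 lb) £5.92: unprepared groceries → 6.25% + 2.75% county = 9% → £0.5328
Bananas (3 lb) £1.99: unprepared groceries → 6.25% + 2.75% county = 9% → £0.1791
Desk lamp £70.60: furniture → 7.5% + 1% county = 8.5% → £6.001
Scented candle £22.13: other taxable items → 4.5% + 2.75% county = 7.25% → £1.604425
RC car £68.60: children's toys → 7.25% + 0% county = 7.25% → £4.9735
Unrounded tax sum = £16.328975 → £16.33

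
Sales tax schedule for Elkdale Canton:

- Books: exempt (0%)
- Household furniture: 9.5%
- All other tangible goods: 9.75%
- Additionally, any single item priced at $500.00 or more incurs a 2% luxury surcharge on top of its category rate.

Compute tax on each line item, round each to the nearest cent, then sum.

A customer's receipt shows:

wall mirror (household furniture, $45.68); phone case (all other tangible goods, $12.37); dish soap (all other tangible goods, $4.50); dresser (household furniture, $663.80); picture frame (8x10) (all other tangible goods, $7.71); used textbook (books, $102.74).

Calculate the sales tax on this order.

$83.08

Wall mirror $45.68: household furniture → 9.5% → $4.34
Phone case $12.37: all other tangible goods → 9.75% → $1.21
Dish soap $4.50: all other tangible goods → 9.75% → $0.44
Dresser $663.80: household furniture → 9.5% + 2% surcharge = 11.5% → $76.34
Picture frame (8x10) $7.71: all other tangible goods → 9.75% → $0.75
Used textbook $102.74: books → 0% → $0.00
Total tax = $4.34 + $1.21 + $0.44 + $76.34 + $0.75 = $83.08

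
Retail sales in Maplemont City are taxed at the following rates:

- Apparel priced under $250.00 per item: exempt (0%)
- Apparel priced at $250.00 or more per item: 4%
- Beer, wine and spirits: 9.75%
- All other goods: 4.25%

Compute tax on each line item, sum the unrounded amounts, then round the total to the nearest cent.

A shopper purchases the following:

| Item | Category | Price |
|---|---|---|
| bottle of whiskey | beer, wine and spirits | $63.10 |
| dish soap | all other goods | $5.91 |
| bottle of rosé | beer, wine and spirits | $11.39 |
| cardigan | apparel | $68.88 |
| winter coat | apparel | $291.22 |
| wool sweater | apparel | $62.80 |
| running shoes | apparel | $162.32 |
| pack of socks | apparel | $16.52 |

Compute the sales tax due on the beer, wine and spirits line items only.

Bottle of whiskey $63.10: beer, wine and spirits → 9.75% → $6.15225
Bottle of rosé $11.39: beer, wine and spirits → 9.75% → $1.110525
Tax on beer, wine and spirits: unrounded sum = $7.262775 → $7.26

$7.26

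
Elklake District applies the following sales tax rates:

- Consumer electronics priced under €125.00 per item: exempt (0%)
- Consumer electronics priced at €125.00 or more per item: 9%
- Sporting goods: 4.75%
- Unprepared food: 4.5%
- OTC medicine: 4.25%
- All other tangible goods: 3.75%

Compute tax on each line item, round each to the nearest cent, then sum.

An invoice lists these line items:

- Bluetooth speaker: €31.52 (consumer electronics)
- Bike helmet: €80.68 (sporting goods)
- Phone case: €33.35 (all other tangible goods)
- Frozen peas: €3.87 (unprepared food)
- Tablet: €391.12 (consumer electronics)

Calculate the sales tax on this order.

€40.45

Bluetooth speaker €31.52: consumer electronics, under €125.00 → 0% → €0.00
Bike helmet €80.68: sporting goods → 4.75% → €3.83
Phone case €33.35: all other tangible goods → 3.75% → €1.25
Frozen peas €3.87: unprepared food → 4.5% → €0.17
Tablet €391.12: consumer electronics, €125.00 or more → 9% → €35.20
Total tax = €3.83 + €1.25 + €0.17 + €35.20 = €40.45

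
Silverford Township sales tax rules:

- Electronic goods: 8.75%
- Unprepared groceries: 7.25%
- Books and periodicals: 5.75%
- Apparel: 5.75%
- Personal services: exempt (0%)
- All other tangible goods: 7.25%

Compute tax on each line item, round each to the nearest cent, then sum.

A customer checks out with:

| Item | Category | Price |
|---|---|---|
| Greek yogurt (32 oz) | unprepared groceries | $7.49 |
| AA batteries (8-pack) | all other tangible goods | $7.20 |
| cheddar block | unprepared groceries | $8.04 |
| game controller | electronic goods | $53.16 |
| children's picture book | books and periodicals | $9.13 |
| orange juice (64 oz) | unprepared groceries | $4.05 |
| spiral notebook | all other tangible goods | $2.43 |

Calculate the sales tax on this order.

$7.28

Greek yogurt (32 oz) $7.49: unprepared groceries → 7.25% → $0.54
AA batteries (8-pack) $7.20: all other tangible goods → 7.25% → $0.52
Cheddar block $8.04: unprepared groceries → 7.25% → $0.58
Game controller $53.16: electronic goods → 8.75% → $4.65
Children's picture book $9.13: books and periodicals → 5.75% → $0.52
Orange juice (64 oz) $4.05: unprepared groceries → 7.25% → $0.29
Spiral notebook $2.43: all other tangible goods → 7.25% → $0.18
Total tax = $0.54 + $0.52 + $0.58 + $4.65 + $0.52 + $0.29 + $0.18 = $7.28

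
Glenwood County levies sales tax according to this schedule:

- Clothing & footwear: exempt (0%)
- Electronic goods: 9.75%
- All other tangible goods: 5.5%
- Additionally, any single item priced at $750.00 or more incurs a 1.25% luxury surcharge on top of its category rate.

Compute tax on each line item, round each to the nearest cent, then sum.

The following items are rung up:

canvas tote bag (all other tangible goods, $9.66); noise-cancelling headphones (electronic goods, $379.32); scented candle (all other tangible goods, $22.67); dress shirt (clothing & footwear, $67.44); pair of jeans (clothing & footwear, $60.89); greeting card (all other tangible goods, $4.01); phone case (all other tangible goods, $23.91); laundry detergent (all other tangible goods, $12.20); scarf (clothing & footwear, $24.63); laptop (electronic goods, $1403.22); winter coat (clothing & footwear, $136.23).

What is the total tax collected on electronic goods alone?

Noise-cancelling headphones $379.32: electronic goods → 9.75% → $36.98
Laptop $1403.22: electronic goods → 9.75% + 1.25% surcharge = 11% → $154.35
Tax on electronic goods = $36.98 + $154.35 = $191.33

$191.33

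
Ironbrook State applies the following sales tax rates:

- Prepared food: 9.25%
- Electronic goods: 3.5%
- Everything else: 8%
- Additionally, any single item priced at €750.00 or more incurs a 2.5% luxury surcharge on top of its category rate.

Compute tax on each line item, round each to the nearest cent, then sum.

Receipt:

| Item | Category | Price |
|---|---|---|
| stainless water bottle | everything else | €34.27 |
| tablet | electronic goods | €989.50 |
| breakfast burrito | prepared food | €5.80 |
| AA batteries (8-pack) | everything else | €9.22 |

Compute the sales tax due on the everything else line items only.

Stainless water bottle €34.27: everything else → 8% → €2.74
AA batteries (8-pack) €9.22: everything else → 8% → €0.74
Tax on everything else = €2.74 + €0.74 = €3.48

€3.48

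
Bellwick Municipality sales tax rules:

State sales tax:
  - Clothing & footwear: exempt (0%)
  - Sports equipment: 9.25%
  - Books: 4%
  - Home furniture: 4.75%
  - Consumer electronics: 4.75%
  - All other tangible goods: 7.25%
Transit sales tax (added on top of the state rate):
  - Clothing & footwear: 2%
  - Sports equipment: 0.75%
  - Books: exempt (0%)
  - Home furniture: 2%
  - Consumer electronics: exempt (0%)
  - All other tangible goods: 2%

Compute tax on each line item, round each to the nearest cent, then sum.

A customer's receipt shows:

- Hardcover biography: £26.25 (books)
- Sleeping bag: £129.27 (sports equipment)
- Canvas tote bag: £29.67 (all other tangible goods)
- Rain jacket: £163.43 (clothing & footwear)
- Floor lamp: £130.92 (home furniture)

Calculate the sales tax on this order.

Hardcover biography £26.25: books → 4% + 0% transit = 4% → £1.05
Sleeping bag £129.27: sports equipment → 9.25% + 0.75% transit = 10% → £12.93
Canvas tote bag £29.67: all other tangible goods → 7.25% + 2% transit = 9.25% → £2.74
Rain jacket £163.43: clothing & footwear → 0% + 2% transit = 2% → £3.27
Floor lamp £130.92: home furniture → 4.75% + 2% transit = 6.75% → £8.84
Total tax = £1.05 + £12.93 + £2.74 + £3.27 + £8.84 = £28.83

£28.83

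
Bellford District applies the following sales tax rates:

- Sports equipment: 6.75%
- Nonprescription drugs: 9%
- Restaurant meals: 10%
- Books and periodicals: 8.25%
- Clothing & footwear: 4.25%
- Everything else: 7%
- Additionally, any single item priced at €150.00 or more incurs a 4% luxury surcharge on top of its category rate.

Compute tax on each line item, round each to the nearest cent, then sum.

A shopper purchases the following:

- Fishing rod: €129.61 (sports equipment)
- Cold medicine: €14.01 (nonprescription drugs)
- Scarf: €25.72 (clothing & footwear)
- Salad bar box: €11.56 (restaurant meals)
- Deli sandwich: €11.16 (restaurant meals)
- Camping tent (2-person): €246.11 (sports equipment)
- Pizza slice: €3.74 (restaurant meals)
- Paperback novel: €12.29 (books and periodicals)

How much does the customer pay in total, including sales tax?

€495.42

Fishing rod €129.61: sports equipment → 6.75% → €8.75
Cold medicine €14.01: nonprescription drugs → 9% → €1.26
Scarf €25.72: clothing & footwear → 4.25% → €1.09
Salad bar box €11.56: restaurant meals → 10% → €1.16
Deli sandwich €11.16: restaurant meals → 10% → €1.12
Camping tent (2-person) €246.11: sports equipment → 6.75% + 4% surcharge = 10.75% → €26.46
Pizza slice €3.74: restaurant meals → 10% → €0.37
Paperback novel €12.29: books and periodicals → 8.25% → €1.01
Subtotal = €454.20; tax = €41.22; total due = €495.42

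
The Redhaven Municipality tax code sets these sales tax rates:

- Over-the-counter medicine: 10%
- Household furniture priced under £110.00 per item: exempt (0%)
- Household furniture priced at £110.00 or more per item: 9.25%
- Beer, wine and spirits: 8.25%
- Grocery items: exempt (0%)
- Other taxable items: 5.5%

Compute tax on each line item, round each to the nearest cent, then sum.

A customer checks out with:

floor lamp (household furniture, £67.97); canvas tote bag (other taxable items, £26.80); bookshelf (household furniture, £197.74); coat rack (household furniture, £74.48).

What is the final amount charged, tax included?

Floor lamp £67.97: household furniture, under £110.00 → 0% → £0.00
Canvas tote bag £26.80: other taxable items → 5.5% → £1.47
Bookshelf £197.74: household furniture, £110.00 or more → 9.25% → £18.29
Coat rack £74.48: household furniture, under £110.00 → 0% → £0.00
Subtotal = £366.99; tax = £19.76; total due = £386.75

£386.75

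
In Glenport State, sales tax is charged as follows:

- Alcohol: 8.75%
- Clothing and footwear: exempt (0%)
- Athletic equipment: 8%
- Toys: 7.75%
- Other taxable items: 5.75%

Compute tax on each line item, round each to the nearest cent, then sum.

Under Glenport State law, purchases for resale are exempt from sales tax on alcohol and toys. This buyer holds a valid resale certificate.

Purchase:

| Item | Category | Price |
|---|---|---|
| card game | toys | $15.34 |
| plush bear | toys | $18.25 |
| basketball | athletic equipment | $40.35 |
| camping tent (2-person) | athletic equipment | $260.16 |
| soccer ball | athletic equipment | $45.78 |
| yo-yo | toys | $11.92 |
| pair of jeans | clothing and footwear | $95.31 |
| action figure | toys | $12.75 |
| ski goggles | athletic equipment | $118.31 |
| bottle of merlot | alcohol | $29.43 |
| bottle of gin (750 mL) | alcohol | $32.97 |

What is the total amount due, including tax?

$717.73

Card game $15.34: toys, buyer-exempt → 0% → $0.00
Plush bear $18.25: toys, buyer-exempt → 0% → $0.00
Basketball $40.35: athletic equipment → 8% → $3.23
Camping tent (2-person) $260.16: athletic equipment → 8% → $20.81
Soccer ball $45.78: athletic equipment → 8% → $3.66
Yo-yo $11.92: toys, buyer-exempt → 0% → $0.00
Pair of jeans $95.31: clothing and footwear → 0% → $0.00
Action figure $12.75: toys, buyer-exempt → 0% → $0.00
Ski goggles $118.31: athletic equipment → 8% → $9.46
Bottle of merlot $29.43: alcohol, buyer-exempt → 0% → $0.00
Bottle of gin (750 mL) $32.97: alcohol, buyer-exempt → 0% → $0.00
Subtotal = $680.57; tax = $37.16; total due = $717.73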